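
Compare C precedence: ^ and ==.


'==' is equality (level 6); '^' is bitwise XOR (level 4)
Higher level binds tighter
'==' has higher precedence than '^'


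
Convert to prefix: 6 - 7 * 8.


'*' binds tighter: tree is (- 6 (* 7 8))
Prefix: - 6 * 7 8


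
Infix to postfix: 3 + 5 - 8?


Left to right (same or higher precedence on left)
Postfix: 3 5 + 8 -


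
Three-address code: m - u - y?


Break into single-operator statements:
t1 = m - u
t2 = t1 - y


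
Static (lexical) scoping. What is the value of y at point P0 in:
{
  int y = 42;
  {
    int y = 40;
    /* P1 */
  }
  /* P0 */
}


y declared in the same block as P0
y = 42


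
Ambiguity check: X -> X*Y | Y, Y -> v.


precedence layered via separate nonterminal Y: deterministic
Unambiguous


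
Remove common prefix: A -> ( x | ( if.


Common prefix: '('
Factored: A -> ( A', A' -> x | if


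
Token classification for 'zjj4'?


Pattern: letter/underscore followed by alphanumerics, not a keyword
Type: IDENTIFIER


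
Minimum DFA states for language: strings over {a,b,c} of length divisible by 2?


Track length mod 2: states 0..1, accept at 0
Minimal DFA: 2 states


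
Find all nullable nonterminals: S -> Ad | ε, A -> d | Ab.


A nonterminal is nullable iff some alternative derives ε (directly, or every symbol in it is nullable)
Nullable: {S}


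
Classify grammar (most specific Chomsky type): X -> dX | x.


Right-linear: every RHS is a terminal or a terminal followed by one nonterminal
Classification: Type 3 (Regular)


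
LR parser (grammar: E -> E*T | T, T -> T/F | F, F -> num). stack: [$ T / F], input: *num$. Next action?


handle 'T/F' on top
Action: reduce (T -> T/F)


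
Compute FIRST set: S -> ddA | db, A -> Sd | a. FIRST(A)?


Per alternative of A: FIRST(Sd) = {d}; FIRST(a) = {a}
FIRST(A) = {a, d}


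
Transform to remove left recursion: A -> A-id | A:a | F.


Left-recursive alternatives: A-id, A:a; non-recursive: F
Introduce A': A -> FA', A' -> -idA' | :aA' | ε


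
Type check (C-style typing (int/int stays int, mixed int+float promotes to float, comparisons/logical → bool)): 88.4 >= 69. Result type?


Operand types: float >= int
Rule: comparison yields bool
Result type: bool


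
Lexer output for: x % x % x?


Scan left to right, longest-match per lexeme
Tokens: ID(x), OP(%), ID(x), OP(%), ID(x)


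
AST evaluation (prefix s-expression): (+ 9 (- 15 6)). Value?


Evaluate inner: (- 15 6) = 9
Evaluate root: (+ 9 9) = 18
Result: 18


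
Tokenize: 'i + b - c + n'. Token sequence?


Scan left to right, longest-match per lexeme
Tokens: ID(i), OP(+), ID(b), OP(-), ID(c), OP(+), ID(n)


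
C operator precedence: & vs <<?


'<<' is shift (level 8); '&' is bitwise AND (level 5)
Higher level binds tighter
'<<' has higher precedence than '&'


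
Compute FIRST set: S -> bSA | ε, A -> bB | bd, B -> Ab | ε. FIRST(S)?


Per alternative of S: FIRST(bSA) = {b}; FIRST(ε) = {ε}
FIRST(S) = {b, ε}


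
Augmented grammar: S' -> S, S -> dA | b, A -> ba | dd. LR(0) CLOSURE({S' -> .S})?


Start: S' -> .S
For each item with dot before a nonterminal B, add B -> .γ for every B-production
Closure: [S' -> .S, S -> .dA, S -> .b]


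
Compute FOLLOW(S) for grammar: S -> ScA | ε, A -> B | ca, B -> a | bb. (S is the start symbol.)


$ ∈ FOLLOW(S). For each A -> αBβ: add FIRST(β)\{ε} to FOLLOW(B); if β nullable, add FOLLOW(A).
FOLLOW(S) = {$, c}


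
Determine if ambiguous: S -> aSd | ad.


balanced a^n…d^n: each string has a unique parse
Unambiguous


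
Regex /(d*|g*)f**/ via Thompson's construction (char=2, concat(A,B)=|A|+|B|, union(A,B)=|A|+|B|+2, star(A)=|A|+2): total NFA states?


Syntax tree has 3 char leaf(s), 1 union(s), 4 star(s)
chars contribute 3×2 = 6; each union adds +2; each star adds +2
Total: 6 + 2 + 8 = 16 states


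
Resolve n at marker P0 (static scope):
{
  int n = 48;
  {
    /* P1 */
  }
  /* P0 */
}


n declared in the same block as P0
n = 48


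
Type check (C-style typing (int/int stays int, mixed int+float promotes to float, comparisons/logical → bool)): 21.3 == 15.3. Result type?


Operand types: float == float
Rule: comparison yields bool
Result type: bool


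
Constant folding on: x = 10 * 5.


10 * 5 = 50 at compile time
Optimized: x = 50


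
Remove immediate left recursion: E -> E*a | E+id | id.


Left-recursive alternatives: E*a, E+id; non-recursive: id
Introduce E': E -> idE', E' -> *aE' | +idE' | ε


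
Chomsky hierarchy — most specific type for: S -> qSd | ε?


Single nonterminal LHS, but q^n d^n is not regular
Classification: Type 2 (Context-Free)


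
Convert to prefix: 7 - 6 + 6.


left-to-right (same/higher precedence on left): tree is (+ (- 7 6) 6)
Prefix: + - 7 6 6


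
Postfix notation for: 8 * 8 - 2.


Left to right (same or higher precedence on left)
Postfix: 8 8 * 2 -


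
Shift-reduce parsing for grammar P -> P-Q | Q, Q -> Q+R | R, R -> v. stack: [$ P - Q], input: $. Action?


handle 'P-Q' on top; lookahead ∈ FOLLOW(P) = {-, $}
Action: reduce (P -> P-Q)


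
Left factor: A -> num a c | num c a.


Common prefix: 'num'
Factored: A -> num A', A' -> a c | c a


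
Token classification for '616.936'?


Pattern: digits with a decimal point
Type: FLOAT_LITERAL


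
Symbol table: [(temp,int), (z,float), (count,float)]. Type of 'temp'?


Lookup 'temp' → type int


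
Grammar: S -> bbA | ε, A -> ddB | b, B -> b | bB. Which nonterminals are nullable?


A nonterminal is nullable iff some alternative derives ε (directly, or every symbol in it is nullable)
Nullable: {S}


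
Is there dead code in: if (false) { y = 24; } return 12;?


condition is constant false, so the whole block is unreachable
Dead: 'if (false) { y = 24; }'


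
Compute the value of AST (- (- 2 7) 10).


Evaluate inner: (- 2 7) = -5
Evaluate root: (- -5 10) = -15
Result: -15


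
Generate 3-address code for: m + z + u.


Break into single-operator statements:
t1 = m + z
t2 = t1 + u


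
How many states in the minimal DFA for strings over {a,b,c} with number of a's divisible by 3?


Track (count of a) mod 3: states 0..2, accept at 0
Minimal DFA: 3 states


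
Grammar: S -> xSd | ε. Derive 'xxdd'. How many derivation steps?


Derivation: S => xSd => xxSdd => xxdd
Steps: 3


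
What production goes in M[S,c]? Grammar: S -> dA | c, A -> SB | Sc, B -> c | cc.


For [S, c]: 'c' ∈ FIRST(c)
Entry: S -> c


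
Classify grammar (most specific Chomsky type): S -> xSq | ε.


Single nonterminal LHS, but x^n q^n is not regular
Classification: Type 2 (Context-Free)


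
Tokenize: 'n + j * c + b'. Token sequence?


Scan left to right, longest-match per lexeme
Tokens: ID(n), OP(+), ID(j), OP(*), ID(c), OP(+), ID(b)


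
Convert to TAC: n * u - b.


Break into single-operator statements:
t1 = n * u
t2 = t1 - b


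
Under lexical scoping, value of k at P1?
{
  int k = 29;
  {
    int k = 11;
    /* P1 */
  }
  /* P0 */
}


k declared in the same block as P1
k = 11


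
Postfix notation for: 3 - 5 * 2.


* has higher precedence, evaluate 5*2 first
Postfix: 3 5 2 * -


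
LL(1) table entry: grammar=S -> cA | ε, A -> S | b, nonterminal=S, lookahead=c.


For [S, c]: 'c' ∈ FIRST(cA)
Entry: S -> cA


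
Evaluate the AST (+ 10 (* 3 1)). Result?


Evaluate inner: (* 3 1) = 3
Evaluate root: (+ 10 3) = 13
Result: 13


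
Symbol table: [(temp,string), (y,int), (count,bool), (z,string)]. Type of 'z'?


Lookup 'z' → type string


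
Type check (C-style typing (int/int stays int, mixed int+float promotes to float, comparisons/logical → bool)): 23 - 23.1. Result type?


Operand types: int - float
Rule: mixed int/float promotes to float; int/int stays int
Result type: float


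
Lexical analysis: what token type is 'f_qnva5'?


Pattern: letter/underscore followed by alphanumerics, not a keyword
Type: IDENTIFIER


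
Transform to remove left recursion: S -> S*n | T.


Left-recursive alternatives: S*n; non-recursive: T
Introduce S': S -> TS', S' -> *nS' | ε


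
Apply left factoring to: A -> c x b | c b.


Common prefix: 'c'
Factored: A -> c A', A' -> x b | b


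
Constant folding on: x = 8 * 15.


8 * 15 = 120 at compile time
Optimized: x = 120


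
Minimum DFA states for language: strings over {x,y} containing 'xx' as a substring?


KMP-style automaton: 2 progress states + 1 absorbing accept = 3
Minimal DFA: 3 states


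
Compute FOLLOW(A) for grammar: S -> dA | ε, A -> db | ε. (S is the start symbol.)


$ ∈ FOLLOW(S). For each A -> αBβ: add FIRST(β)\{ε} to FOLLOW(B); if β nullable, add FOLLOW(A).
FOLLOW(A) = {$}


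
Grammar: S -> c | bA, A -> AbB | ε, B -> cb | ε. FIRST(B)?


Per alternative of B: FIRST(cb) = {c}; FIRST(ε) = {ε}
FIRST(B) = {c, ε}


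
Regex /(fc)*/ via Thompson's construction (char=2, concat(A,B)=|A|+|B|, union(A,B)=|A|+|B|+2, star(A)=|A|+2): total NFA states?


Syntax tree has 2 char leaf(s), 0 union(s), 1 star(s)
chars contribute 2×2 = 4; each union adds +2; each star adds +2
Total: 4 + 0 + 2 = 6 states


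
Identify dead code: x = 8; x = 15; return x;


first assignment to x is overwritten before any read
Dead: 'x = 8'


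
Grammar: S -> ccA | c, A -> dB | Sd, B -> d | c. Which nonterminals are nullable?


A nonterminal is nullable iff some alternative derives ε (directly, or every symbol in it is nullable)
Nullable: {}


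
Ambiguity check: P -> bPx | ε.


balanced b^n…x^n: each string has a unique parse
Unambiguous


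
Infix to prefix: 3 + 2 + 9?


left-to-right (same/higher precedence on left): tree is (+ (+ 3 2) 9)
Prefix: + + 3 2 9


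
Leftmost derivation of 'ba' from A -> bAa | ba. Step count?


Derivation: A => ba
Steps: 1


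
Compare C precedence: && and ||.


'&&' is logical AND (level 2); '||' is logical OR (level 1)
Higher level binds tighter
'&&' has higher precedence than '||'


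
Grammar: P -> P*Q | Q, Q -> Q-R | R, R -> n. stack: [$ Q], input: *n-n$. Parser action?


lookahead ∉ {-} so Q won't extend; reduce P -> Q
Action: reduce (P -> Q)


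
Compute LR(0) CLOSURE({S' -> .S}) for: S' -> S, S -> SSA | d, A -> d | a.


Start: S' -> .S
For each item with dot before a nonterminal B, add B -> .γ for every B-production
Closure: [S' -> .S, S -> .SSA, S -> .d]


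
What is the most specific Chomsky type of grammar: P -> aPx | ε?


Single nonterminal LHS, but a^n x^n is not regular
Classification: Type 2 (Context-Free)


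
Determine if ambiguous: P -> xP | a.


right-linear, alternatives start with distinct terminals 'x' vs 'a': unique leftmost derivation
Unambiguous


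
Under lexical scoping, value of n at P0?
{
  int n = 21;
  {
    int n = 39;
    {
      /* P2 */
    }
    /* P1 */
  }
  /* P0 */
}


n declared in the same block as P0
n = 21


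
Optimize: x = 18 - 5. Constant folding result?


18 - 5 = 13 at compile time
Optimized: x = 13


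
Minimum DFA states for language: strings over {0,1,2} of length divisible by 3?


Track length mod 3: states 0..2, accept at 0
Minimal DFA: 3 states


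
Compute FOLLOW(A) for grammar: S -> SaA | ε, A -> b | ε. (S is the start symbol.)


$ ∈ FOLLOW(S). For each A -> αBβ: add FIRST(β)\{ε} to FOLLOW(B); if β nullable, add FOLLOW(A).
FOLLOW(A) = {$, a}


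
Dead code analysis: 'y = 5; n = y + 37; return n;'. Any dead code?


y is read by n's definition; n is returned
No dead code


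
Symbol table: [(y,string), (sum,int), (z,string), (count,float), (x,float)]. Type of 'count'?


Lookup 'count' → type float


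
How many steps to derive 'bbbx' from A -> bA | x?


Derivation: A => bA => bbA => bbbA => bbbx
Steps: 4


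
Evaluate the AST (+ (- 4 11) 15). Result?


Evaluate inner: (- 4 11) = -7
Evaluate root: (+ -7 15) = 8
Result: 8


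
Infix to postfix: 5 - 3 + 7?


Left to right (same or higher precedence on left)
Postfix: 5 3 - 7 +


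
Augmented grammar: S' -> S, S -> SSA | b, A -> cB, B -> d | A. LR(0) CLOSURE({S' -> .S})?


Start: S' -> .S
For each item with dot before a nonterminal B, add B -> .γ for every B-production
Closure: [S' -> .S, S -> .SSA, S -> .b]


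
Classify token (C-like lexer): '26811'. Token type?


Pattern: digits only
Type: INTEGER_LITERAL


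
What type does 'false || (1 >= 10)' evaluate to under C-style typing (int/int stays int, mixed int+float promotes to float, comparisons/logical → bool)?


Operand types: bool || bool
Rule: logical operators take bool operands and yield bool
Result type: bool


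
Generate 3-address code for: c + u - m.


Break into single-operator statements:
t1 = c + u
t2 = t1 - m


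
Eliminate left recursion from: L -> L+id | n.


Left-recursive alternatives: L+id; non-recursive: n
Introduce L': L -> nL', L' -> +idL' | ε


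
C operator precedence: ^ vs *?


'*' is multiplicative (level 10); '^' is bitwise XOR (level 4)
Higher level binds tighter
'*' has higher precedence than '^'


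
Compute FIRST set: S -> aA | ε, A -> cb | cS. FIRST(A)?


Per alternative of A: FIRST(cb) = {c}; FIRST(cS) = {c}
FIRST(A) = {c}


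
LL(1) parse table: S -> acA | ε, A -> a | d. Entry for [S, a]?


For [S, a]: 'a' ∈ FIRST(acA)
Entry: S -> acA


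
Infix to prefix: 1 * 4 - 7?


left-to-right (same/higher precedence on left): tree is (- (* 1 4) 7)
Prefix: - * 1 4 7


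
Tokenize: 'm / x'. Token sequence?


Scan left to right, longest-match per lexeme
Tokens: ID(m), OP(/), ID(x)


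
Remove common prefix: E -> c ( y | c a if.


Common prefix: 'c'
Factored: E -> c E', E' -> ( y | a if


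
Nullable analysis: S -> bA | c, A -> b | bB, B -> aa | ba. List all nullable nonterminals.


A nonterminal is nullable iff some alternative derives ε (directly, or every symbol in it is nullable)
Nullable: {}


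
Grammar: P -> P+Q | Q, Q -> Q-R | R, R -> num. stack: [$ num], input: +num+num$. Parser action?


'num' on top is the handle for R -> num
Action: reduce (R -> num)


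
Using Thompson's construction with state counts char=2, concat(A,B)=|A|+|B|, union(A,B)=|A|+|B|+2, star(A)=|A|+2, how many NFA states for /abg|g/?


Syntax tree has 4 char leaf(s), 1 union(s), 0 star(s)
chars contribute 4×2 = 8; each union adds +2; each star adds +2
Total: 8 + 2 + 0 = 10 states


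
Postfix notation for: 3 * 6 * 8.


Left to right (same or higher precedence on left)
Postfix: 3 6 * 8 *


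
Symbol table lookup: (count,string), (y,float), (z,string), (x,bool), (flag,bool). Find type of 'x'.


Lookup 'x' → type bool


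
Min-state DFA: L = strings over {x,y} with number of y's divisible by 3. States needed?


Track (count of y) mod 3: states 0..2, accept at 0
Minimal DFA: 3 states


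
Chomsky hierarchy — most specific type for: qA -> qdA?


LHS has context (more than one symbol) and |LHS| ≤ |RHS|
Classification: Type 1 (Context-Sensitive)


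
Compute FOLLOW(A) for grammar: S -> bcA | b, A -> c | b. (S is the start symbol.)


$ ∈ FOLLOW(S). For each A -> αBβ: add FIRST(β)\{ε} to FOLLOW(B); if β nullable, add FOLLOW(A).
FOLLOW(A) = {$}


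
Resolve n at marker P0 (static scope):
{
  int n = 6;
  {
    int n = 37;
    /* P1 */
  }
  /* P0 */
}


n declared in the same block as P0
n = 6


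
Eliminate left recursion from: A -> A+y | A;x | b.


Left-recursive alternatives: A+y, A;x; non-recursive: b
Introduce A': A -> bA', A' -> +yA' | ;xA' | ε


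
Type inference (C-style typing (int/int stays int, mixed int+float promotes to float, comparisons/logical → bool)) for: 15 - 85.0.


Operand types: int - float
Rule: mixed int/float promotes to float; int/int stays int
Result type: float


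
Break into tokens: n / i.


Scan left to right, longest-match per lexeme
Tokens: ID(n), OP(/), ID(i)


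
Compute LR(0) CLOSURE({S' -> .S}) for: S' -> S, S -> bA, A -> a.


Start: S' -> .S
For each item with dot before a nonterminal B, add B -> .γ for every B-production
Closure: [S' -> .S, S -> .bA]


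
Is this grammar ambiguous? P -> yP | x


right-linear, alternatives start with distinct terminals 'y' vs 'x': unique leftmost derivation
Unambiguous


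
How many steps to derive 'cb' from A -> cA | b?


Derivation: A => cA => cb
Steps: 2


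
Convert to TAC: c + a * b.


Break into single-operator statements:
t1 = a * b
t2 = c + t1


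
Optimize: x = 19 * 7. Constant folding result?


19 * 7 = 133 at compile time
Optimized: x = 133


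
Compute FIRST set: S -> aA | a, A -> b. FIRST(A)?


Per alternative of A: FIRST(b) = {b}
FIRST(A) = {b}


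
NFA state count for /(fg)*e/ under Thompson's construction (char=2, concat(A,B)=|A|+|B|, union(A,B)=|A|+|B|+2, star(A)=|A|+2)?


Syntax tree has 3 char leaf(s), 0 union(s), 1 star(s)
chars contribute 3×2 = 6; each union adds +2; each star adds +2
Total: 6 + 0 + 2 = 8 states


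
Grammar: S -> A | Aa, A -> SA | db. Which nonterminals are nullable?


A nonterminal is nullable iff some alternative derives ε (directly, or every symbol in it is nullable)
Nullable: {}


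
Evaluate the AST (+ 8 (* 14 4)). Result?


Evaluate inner: (* 14 4) = 56
Evaluate root: (+ 8 56) = 64
Result: 64


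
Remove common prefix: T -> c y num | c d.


Common prefix: 'c'
Factored: T -> c T', T' -> y num | d


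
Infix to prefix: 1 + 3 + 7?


left-to-right (same/higher precedence on left): tree is (+ (+ 1 3) 7)
Prefix: + + 1 3 7


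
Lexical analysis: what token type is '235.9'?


Pattern: digits with a decimal point
Type: FLOAT_LITERAL


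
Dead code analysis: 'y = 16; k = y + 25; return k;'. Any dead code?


y is read by k's definition; k is returned
No dead code


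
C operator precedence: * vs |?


'*' is multiplicative (level 10); '|' is bitwise OR (level 3)
Higher level binds tighter
'*' has higher precedence than '|'


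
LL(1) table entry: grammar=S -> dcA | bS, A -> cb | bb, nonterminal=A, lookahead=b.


For [A, b]: 'b' ∈ FIRST(bb)
Entry: A -> bb


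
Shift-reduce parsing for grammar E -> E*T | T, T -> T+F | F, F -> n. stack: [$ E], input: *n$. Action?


shift '*' to continue E -> E*T
Action: shift


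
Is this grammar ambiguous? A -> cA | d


right-linear, alternatives start with distinct terminals 'c' vs 'd': unique leftmost derivation
Unambiguous


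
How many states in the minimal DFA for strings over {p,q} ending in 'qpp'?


Track the longest suffix of input matching a prefix of 'qpp': 4 classes (prefixes of length 0..3)
Minimal DFA: 4 states


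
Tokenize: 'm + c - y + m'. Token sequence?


Scan left to right, longest-match per lexeme
Tokens: ID(m), OP(+), ID(c), OP(-), ID(y), OP(+), ID(m)


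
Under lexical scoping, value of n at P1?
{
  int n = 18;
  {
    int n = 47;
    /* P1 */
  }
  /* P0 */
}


n declared in the same block as P1
n = 47


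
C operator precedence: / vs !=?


'/' is multiplicative (level 10); '!=' is equality (level 6)
Higher level binds tighter
'/' has higher precedence than '!='


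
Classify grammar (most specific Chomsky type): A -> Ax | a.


Left-linear: every RHS is a terminal or one nonterminal followed by a terminal
Classification: Type 3 (Regular)


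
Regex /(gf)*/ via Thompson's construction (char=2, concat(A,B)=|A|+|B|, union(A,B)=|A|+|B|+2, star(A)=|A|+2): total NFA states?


Syntax tree has 2 char leaf(s), 0 union(s), 1 star(s)
chars contribute 2×2 = 4; each union adds +2; each star adds +2
Total: 4 + 0 + 2 = 6 states


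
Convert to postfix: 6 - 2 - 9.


Left to right (same or higher precedence on left)
Postfix: 6 2 - 9 -


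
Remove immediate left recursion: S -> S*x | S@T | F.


Left-recursive alternatives: S*x, S@T; non-recursive: F
Introduce S': S -> FS', S' -> *xS' | @TS' | ε


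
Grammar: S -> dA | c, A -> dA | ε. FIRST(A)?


Per alternative of A: FIRST(dA) = {d}; FIRST(ε) = {ε}
FIRST(A) = {d, ε}


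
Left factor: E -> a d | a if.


Common prefix: 'a'
Factored: E -> a E', E' -> d | if


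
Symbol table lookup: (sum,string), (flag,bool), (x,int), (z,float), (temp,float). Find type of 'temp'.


Lookup 'temp' → type float


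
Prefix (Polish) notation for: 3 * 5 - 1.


left-to-right (same/higher precedence on left): tree is (- (* 3 5) 1)
Prefix: - * 3 5 1


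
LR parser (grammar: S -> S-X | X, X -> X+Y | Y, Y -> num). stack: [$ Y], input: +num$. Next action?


'Y' (not preceded by X+) is the handle for X -> Y
Action: reduce (X -> Y)


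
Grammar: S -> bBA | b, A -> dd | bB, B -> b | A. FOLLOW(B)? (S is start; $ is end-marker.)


$ ∈ FOLLOW(S). For each A -> αBβ: add FIRST(β)\{ε} to FOLLOW(B); if β nullable, add FOLLOW(A).
FOLLOW(B) = {$, b, d}


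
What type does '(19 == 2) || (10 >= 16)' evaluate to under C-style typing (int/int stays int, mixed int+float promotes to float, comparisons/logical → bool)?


Operand types: bool || bool
Rule: logical operators take bool operands and yield bool
Result type: bool


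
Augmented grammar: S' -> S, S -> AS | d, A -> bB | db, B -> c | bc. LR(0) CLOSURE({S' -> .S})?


Start: S' -> .S
For each item with dot before a nonterminal B, add B -> .γ for every B-production
Closure: [S' -> .S, S -> .AS, S -> .d, A -> .bB, A -> .db]


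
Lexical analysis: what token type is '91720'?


Pattern: digits only
Type: INTEGER_LITERAL


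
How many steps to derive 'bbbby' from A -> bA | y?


Derivation: A => bA => bbA => bbbA => bbbbA => bbbby
Steps: 5


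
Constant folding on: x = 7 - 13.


7 - 13 = -6 at compile time
Optimized: x = -6


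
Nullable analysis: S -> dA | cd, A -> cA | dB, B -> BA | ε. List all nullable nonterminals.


A nonterminal is nullable iff some alternative derives ε (directly, or every symbol in it is nullable)
Nullable: {B}


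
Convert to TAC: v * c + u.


Break into single-operator statements:
t1 = v * c
t2 = t1 + u


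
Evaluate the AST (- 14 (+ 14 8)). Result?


Evaluate inner: (+ 14 8) = 22
Evaluate root: (- 14 22) = -8
Result: -8


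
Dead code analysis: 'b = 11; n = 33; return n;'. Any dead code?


b is assigned but never read
Dead: 'b = 11'


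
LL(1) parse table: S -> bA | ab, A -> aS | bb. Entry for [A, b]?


For [A, b]: 'b' ∈ FIRST(bb)
Entry: A -> bb


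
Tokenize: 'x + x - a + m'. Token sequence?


Scan left to right, longest-match per lexeme
Tokens: ID(x), OP(+), ID(x), OP(-), ID(a), OP(+), ID(m)


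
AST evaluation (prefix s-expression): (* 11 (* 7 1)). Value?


Evaluate inner: (* 7 1) = 7
Evaluate root: (* 11 7) = 77
Result: 77


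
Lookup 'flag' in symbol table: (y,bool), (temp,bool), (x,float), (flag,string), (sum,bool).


Lookup 'flag' → type string


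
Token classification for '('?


Pattern: delimiter/punctuation
Type: PUNCTUATION


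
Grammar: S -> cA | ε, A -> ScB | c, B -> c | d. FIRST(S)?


Per alternative of S: FIRST(cA) = {c}; FIRST(ε) = {ε}
FIRST(S) = {c, ε}


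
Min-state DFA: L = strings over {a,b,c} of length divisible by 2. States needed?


Track length mod 2: states 0..1, accept at 0
Minimal DFA: 2 states


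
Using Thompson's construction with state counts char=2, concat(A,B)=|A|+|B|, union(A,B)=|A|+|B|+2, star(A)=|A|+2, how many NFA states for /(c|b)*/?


Syntax tree has 2 char leaf(s), 1 union(s), 1 star(s)
chars contribute 2×2 = 4; each union adds +2; each star adds +2
Total: 4 + 2 + 2 = 8 states


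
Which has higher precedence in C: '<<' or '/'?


'/' is multiplicative (level 10); '<<' is shift (level 8)
Higher level binds tighter
'/' has higher precedence than '<<'


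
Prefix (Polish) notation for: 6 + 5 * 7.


'*' binds tighter: tree is (+ 6 (* 5 7))
Prefix: + 6 * 5 7


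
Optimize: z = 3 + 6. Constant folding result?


3 + 6 = 9 at compile time
Optimized: z = 9


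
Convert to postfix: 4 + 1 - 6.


Left to right (same or higher precedence on left)
Postfix: 4 1 + 6 -


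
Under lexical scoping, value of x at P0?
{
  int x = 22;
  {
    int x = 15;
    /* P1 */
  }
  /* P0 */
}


x declared in the same block as P0
x = 22


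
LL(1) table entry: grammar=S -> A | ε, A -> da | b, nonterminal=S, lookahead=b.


For [S, b]: 'b' ∈ FIRST(A)
Entry: S -> A


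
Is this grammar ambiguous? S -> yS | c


right-linear, alternatives start with distinct terminals 'y' vs 'c': unique leftmost derivation
Unambiguous


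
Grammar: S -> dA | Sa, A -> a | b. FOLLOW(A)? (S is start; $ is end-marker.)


$ ∈ FOLLOW(S). For each A -> αBβ: add FIRST(β)\{ε} to FOLLOW(B); if β nullable, add FOLLOW(A).
FOLLOW(A) = {$, a}


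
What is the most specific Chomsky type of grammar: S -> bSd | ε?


Single nonterminal LHS, but b^n d^n is not regular
Classification: Type 2 (Context-Free)


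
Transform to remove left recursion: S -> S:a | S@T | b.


Left-recursive alternatives: S:a, S@T; non-recursive: b
Introduce S': S -> bS', S' -> :aS' | @TS' | ε


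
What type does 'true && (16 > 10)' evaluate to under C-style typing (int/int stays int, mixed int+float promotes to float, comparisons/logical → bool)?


Operand types: bool && bool
Rule: logical operators take bool operands and yield bool
Result type: bool


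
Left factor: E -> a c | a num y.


Common prefix: 'a'
Factored: E -> a E', E' -> c | num y


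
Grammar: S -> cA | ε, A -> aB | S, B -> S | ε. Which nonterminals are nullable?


A nonterminal is nullable iff some alternative derives ε (directly, or every symbol in it is nullable)
Nullable: {A, B, S}


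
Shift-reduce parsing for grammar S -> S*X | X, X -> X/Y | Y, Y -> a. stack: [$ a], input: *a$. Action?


'a' on top is the handle for Y -> a
Action: reduce (Y -> a)


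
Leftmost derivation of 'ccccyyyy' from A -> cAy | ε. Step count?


Derivation: A => cAy => ccAyy => cccAyyy => ccccAyyyy => ccccyyyy
Steps: 5


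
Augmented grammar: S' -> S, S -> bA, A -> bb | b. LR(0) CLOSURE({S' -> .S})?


Start: S' -> .S
For each item with dot before a nonterminal B, add B -> .γ for every B-production
Closure: [S' -> .S, S -> .bA]


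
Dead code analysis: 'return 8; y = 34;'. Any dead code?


statement follows a return and is unreachable
Dead: 'y = 34'


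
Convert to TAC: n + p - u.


Break into single-operator statements:
t1 = n + p
t2 = t1 - u


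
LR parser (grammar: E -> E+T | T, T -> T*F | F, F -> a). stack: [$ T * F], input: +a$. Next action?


handle 'T*F' on top
Action: reduce (T -> T*F)


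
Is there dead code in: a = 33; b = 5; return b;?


a is assigned but never read
Dead: 'a = 33'


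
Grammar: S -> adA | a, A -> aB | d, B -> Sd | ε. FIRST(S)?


Per alternative of S: FIRST(adA) = {a}; FIRST(a) = {a}
FIRST(S) = {a}


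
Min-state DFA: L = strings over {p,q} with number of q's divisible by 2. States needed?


Track (count of q) mod 2: states 0..1, accept at 0
Minimal DFA: 2 states


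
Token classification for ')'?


Pattern: delimiter/punctuation
Type: PUNCTUATION


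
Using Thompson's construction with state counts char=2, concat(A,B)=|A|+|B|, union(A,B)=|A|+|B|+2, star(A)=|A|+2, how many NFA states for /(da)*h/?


Syntax tree has 3 char leaf(s), 0 union(s), 1 star(s)
chars contribute 3×2 = 6; each union adds +2; each star adds +2
Total: 6 + 0 + 2 = 8 states


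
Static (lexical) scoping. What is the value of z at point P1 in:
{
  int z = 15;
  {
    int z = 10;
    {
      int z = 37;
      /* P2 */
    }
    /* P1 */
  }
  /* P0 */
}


z declared in the same block as P1
z = 10


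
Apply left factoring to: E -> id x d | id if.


Common prefix: 'id'
Factored: E -> id E', E' -> x d | if


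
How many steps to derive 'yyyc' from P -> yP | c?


Derivation: P => yP => yyP => yyyP => yyyc
Steps: 4


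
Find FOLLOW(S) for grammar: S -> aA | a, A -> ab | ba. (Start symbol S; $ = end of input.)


$ ∈ FOLLOW(S). For each A -> αBβ: add FIRST(β)\{ε} to FOLLOW(B); if β nullable, add FOLLOW(A).
FOLLOW(S) = {$}


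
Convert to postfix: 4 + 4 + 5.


Left to right (same or higher precedence on left)
Postfix: 4 4 + 5 +


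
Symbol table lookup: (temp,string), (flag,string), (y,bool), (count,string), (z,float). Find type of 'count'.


Lookup 'count' → type string


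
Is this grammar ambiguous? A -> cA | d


right-linear, alternatives start with distinct terminals 'c' vs 'd': unique leftmost derivation
Unambiguous


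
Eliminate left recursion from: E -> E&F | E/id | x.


Left-recursive alternatives: E&F, E/id; non-recursive: x
Introduce E': E -> xE', E' -> &FE' | /idE' | ε


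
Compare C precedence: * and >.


'*' is multiplicative (level 10); '>' is relational (level 7)
Higher level binds tighter
'*' has higher precedence than '>'


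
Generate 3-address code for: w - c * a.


Break into single-operator statements:
t1 = c * a
t2 = w - t1


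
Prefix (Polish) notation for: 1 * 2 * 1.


left-to-right (same/higher precedence on left): tree is (* (* 1 2) 1)
Prefix: * * 1 2 1


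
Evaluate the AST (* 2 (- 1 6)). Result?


Evaluate inner: (- 1 6) = -5
Evaluate root: (* 2 -5) = -10
Result: -10


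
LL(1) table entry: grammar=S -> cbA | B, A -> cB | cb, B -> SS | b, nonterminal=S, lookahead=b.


For [S, b]: 'b' ∈ FIRST(B)
Entry: S -> B


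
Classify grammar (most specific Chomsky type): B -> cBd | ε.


Single nonterminal LHS, but c^n d^n is not regular
Classification: Type 2 (Context-Free)


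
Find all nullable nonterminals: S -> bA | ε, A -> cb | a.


A nonterminal is nullable iff some alternative derives ε (directly, or every symbol in it is nullable)
Nullable: {S}


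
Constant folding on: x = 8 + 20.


8 + 20 = 28 at compile time
Optimized: x = 28


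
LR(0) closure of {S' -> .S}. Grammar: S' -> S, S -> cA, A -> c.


Start: S' -> .S
For each item with dot before a nonterminal B, add B -> .γ for every B-production
Closure: [S' -> .S, S -> .cA]


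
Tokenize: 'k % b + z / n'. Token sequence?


Scan left to right, longest-match per lexeme
Tokens: ID(k), OP(%), ID(b), OP(+), ID(z), OP(/), ID(n)


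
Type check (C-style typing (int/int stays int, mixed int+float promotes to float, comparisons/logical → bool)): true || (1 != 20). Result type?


Operand types: bool || bool
Rule: logical operators take bool operands and yield bool
Result type: bool


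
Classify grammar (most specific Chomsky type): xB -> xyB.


LHS has context (more than one symbol) and |LHS| ≤ |RHS|
Classification: Type 1 (Context-Sensitive)


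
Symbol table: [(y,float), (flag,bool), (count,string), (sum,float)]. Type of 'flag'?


Lookup 'flag' → type bool


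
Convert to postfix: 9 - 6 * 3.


* has higher precedence, evaluate 6*3 first
Postfix: 9 6 3 * -


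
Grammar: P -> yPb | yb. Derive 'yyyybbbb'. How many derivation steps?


Derivation: P => yPb => yyPbb => yyyPbbb => yyyybbbb
Steps: 4


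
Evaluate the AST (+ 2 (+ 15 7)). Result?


Evaluate inner: (+ 15 7) = 22
Evaluate root: (+ 2 22) = 24
Result: 24


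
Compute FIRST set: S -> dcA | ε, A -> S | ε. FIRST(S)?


Per alternative of S: FIRST(dcA) = {d}; FIRST(ε) = {ε}
FIRST(S) = {d, ε}


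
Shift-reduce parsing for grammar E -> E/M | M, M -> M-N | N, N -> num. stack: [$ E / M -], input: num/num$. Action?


no handle; shift 'num'
Action: shift


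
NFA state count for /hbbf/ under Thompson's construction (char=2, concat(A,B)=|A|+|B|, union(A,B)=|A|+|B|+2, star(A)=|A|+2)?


Syntax tree has 4 char leaf(s), 0 union(s), 0 star(s)
chars contribute 4×2 = 8; each union adds +2; each star adds +2
Total: 8 + 0 + 0 = 8 states


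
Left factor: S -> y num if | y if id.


Common prefix: 'y'
Factored: S -> y S', S' -> num if | if id


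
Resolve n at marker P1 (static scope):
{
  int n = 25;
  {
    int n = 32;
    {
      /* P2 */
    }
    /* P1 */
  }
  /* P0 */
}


n declared in the same block as P1
n = 32


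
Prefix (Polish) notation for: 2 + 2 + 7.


left-to-right (same/higher precedence on left): tree is (+ (+ 2 2) 7)
Prefix: + + 2 2 7


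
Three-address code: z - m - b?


Break into single-operator statements:
t1 = z - m
t2 = t1 - b


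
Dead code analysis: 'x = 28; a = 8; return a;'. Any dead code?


x is assigned but never read
Dead: 'x = 28'


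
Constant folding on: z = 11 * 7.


11 * 7 = 77 at compile time
Optimized: z = 77


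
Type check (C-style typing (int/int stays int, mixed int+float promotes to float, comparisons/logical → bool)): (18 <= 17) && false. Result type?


Operand types: bool && bool
Rule: logical operators take bool operands and yield bool
Result type: bool


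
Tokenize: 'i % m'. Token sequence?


Scan left to right, longest-match per lexeme
Tokens: ID(i), OP(%), ID(m)


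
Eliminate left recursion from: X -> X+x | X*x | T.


Left-recursive alternatives: X+x, X*x; non-recursive: T
Introduce X': X -> TX', X' -> +xX' | *xX' | ε


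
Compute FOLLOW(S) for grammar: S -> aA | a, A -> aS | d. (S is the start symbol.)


$ ∈ FOLLOW(S). For each A -> αBβ: add FIRST(β)\{ε} to FOLLOW(B); if β nullable, add FOLLOW(A).
FOLLOW(S) = {$}


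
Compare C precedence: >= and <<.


'<<' is shift (level 8); '>=' is relational (level 7)
Higher level binds tighter
'<<' has higher precedence than '>='


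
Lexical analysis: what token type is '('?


Pattern: delimiter/punctuation
Type: PUNCTUATION


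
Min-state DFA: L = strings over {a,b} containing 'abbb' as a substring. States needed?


KMP-style automaton: 4 progress states + 1 absorbing accept = 5
Minimal DFA: 5 states


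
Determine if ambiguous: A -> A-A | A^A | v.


'v-v^v' has two parse trees (no precedence encoded between - and ^)
Ambiguous


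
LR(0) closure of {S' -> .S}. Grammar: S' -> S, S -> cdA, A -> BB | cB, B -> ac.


Start: S' -> .S
For each item with dot before a nonterminal B, add B -> .γ for every B-production
Closure: [S' -> .S, S -> .cdA]


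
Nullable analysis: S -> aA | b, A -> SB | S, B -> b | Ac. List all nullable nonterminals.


A nonterminal is nullable iff some alternative derives ε (directly, or every symbol in it is nullable)
Nullable: {}


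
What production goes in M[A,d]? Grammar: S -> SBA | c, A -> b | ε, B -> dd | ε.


For [A, d]: ε is nullable and 'd' ∈ FOLLOW(A)
Entry: A -> ε


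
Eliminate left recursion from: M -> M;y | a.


Left-recursive alternatives: M;y; non-recursive: a
Introduce M': M -> aM', M' -> ;yM' | ε


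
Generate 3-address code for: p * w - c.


Break into single-operator statements:
t1 = p * w
t2 = t1 - c


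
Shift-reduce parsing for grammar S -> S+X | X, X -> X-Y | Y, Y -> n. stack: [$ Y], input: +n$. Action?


'Y' (not preceded by X-) is the handle for X -> Y
Action: reduce (X -> Y)


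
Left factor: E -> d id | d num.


Common prefix: 'd'
Factored: E -> d E', E' -> id | num


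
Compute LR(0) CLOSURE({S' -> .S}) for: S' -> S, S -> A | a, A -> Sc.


Start: S' -> .S
For each item with dot before a nonterminal B, add B -> .γ for every B-production
Closure: [S' -> .S, S -> .A, S -> .a, A -> .Sc]


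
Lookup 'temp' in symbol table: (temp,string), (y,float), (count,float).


Lookup 'temp' → type string


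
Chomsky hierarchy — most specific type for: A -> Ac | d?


Left-linear: every RHS is a terminal or one nonterminal followed by a terminal
Classification: Type 3 (Regular)


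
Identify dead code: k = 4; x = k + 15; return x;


k is read by x's definition; x is returned
No dead code


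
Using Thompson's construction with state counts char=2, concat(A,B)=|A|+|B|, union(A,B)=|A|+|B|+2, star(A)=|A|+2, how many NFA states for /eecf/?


Syntax tree has 4 char leaf(s), 0 union(s), 0 star(s)
chars contribute 4×2 = 8; each union adds +2; each star adds +2
Total: 8 + 0 + 0 = 8 states


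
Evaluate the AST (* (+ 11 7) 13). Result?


Evaluate inner: (+ 11 7) = 18
Evaluate root: (* 18 13) = 234
Result: 234


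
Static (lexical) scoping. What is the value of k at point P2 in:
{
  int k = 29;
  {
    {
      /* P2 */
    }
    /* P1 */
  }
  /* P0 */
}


P2's block does not declare k; resolves to the enclosing declaration at depth 0
k = 29


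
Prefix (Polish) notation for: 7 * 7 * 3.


left-to-right (same/higher precedence on left): tree is (* (* 7 7) 3)
Prefix: * * 7 7 3


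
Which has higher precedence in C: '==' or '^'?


'==' is equality (level 6); '^' is bitwise XOR (level 4)
Higher level binds tighter
'==' has higher precedence than '^'


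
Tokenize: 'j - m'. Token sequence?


Scan left to right, longest-match per lexeme
Tokens: ID(j), OP(-), ID(m)


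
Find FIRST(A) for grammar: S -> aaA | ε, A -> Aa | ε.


Per alternative of A: FIRST(Aa) = {a}; FIRST(ε) = {ε}
FIRST(A) = {a, ε}


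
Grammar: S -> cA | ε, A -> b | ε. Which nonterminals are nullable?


A nonterminal is nullable iff some alternative derives ε (directly, or every symbol in it is nullable)
Nullable: {A, S}


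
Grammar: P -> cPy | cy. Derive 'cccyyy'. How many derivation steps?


Derivation: P => cPy => ccPyy => cccyyy
Steps: 3


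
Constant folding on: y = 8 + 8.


8 + 8 = 16 at compile time
Optimized: y = 16


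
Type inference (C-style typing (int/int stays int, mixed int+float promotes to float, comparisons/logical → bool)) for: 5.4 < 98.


Operand types: float < int
Rule: comparison yields bool
Result type: bool


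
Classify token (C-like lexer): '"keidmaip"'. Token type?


Pattern: double-quoted sequence
Type: STRING_LITERAL


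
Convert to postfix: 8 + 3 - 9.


Left to right (same or higher precedence on left)
Postfix: 8 3 + 9 -


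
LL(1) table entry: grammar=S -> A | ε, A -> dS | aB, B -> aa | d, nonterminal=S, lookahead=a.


For [S, a]: 'a' ∈ FIRST(A)
Entry: S -> A


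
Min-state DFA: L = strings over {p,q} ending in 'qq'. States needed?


Track the longest suffix of input matching a prefix of 'qq': 3 classes (prefixes of length 0..2)
Minimal DFA: 3 states


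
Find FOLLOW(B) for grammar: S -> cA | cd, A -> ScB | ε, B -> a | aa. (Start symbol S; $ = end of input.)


$ ∈ FOLLOW(S). For each A -> αBβ: add FIRST(β)\{ε} to FOLLOW(B); if β nullable, add FOLLOW(A).
FOLLOW(B) = {$, c}


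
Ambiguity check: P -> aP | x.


right-linear, alternatives start with distinct terminals 'a' vs 'x': unique leftmost derivation
Unambiguous


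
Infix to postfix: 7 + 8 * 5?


* has higher precedence, evaluate 8*5 first
Postfix: 7 8 5 * +


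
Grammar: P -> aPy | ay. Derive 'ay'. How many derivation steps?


Derivation: P => ay
Steps: 1


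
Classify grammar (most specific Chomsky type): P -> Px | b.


Left-linear: every RHS is a terminal or one nonterminal followed by a terminal
Classification: Type 3 (Regular)


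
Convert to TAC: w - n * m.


Break into single-operator statements:
t1 = n * m
t2 = w - t1


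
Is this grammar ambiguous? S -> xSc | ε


balanced x^n…c^n: each string has a unique parse
Unambiguous


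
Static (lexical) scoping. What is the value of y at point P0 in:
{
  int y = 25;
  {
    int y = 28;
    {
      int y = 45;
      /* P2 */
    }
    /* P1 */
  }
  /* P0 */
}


y declared in the same block as P0
y = 25
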